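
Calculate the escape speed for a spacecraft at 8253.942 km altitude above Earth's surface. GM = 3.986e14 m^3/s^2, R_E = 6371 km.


r = 6371.0 + 8253.942 = 14624.9420 km = 1.4624942e+07 m
v_esc = sqrt(2*mu/r) = sqrt(2*3.986e14 / 1.4624942e+07)
v_esc = 7383.0629 m/s = 7.3831 km/s

7.3831 km/s


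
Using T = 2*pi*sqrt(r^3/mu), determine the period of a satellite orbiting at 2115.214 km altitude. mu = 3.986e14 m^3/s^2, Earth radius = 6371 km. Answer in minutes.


r = 8486.2140 km = 8.486214e+06 m
T = 2*pi*sqrt(r^3/mu) = 2*pi*sqrt(6.1114173e+20 / 3.986e14)
T = 7780.0465 s = 129.6674 min

129.6674 minutes


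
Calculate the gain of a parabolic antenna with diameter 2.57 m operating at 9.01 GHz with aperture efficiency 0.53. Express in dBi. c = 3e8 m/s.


lambda = c/f = 3e8 / 9.01e+09 = 0.03329634 m
G = eta*(pi*D/lambda)^2 = 0.53*(pi*2.57/0.03329634)^2
G = 31163.6942 (linear)
G = 10*log10(31163.6942) = 44.9365 dBi

44.9365 dBi


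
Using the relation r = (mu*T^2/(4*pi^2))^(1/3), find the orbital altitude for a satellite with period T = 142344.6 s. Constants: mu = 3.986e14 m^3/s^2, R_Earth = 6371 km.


T = 142344.6 s
r = (mu*T^2/(4*pi^2))^(1/3) = (3.986e14 * 142344.6^2 / (4*pi^2))^(1/3)
r = 5.8923226e+07 m = 58923.2261 km
alt = r - R_E = 58923.2261 - 6371 = 52552.2261 km

52552.2261 km


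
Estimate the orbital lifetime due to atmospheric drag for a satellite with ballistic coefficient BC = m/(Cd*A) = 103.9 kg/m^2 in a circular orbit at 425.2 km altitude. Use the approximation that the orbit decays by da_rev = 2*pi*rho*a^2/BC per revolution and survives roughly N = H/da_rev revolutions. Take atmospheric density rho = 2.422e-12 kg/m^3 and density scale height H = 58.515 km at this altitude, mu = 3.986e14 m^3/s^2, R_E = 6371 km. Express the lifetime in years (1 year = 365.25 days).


a = R_E + alt = 6796.2000 km = 6.7962e+06 m
da_rev = 2*pi*rho*a^2/BC = 2*pi*2.422e-12*(6.7962e+06)^2/103.9 = 6.765046 m per revolution
N = H/da_rev = 58515.0000 m / 6.765046 m = 8649.6084 revolutions
P = 2*pi*sqrt(a^3/mu) = 5575.8419 s
lifetime = N*P = 8649.6084 * 5575.8419 = 4.8228849e+07 s = 558.2043 days
years = 558.2043 / 365.25 = 1.5283 years

1.5283 years


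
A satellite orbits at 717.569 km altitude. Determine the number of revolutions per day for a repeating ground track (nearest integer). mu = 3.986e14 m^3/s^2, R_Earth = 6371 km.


r = 7.088569e+06 m
T = 2*pi*sqrt(r^3/mu) = 5939.4889 s = 98.9915 min
revs/day = 1440 / 98.9915 = 14.5467
Rounded: 15 revolutions per day

15 revolutions per day


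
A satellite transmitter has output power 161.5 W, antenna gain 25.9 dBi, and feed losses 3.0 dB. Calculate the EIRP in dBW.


Pt = 161.5 W = 22.0817 dBW
EIRP = Pt_dBW + Gt - losses = 22.0817 + 25.9 - 3.0 = 44.9817 dBW

44.9817 dBW


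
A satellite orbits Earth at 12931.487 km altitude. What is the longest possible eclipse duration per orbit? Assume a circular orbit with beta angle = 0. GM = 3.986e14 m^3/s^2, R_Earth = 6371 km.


r = 19302.4870 km
T = 444.8155 min
Eclipse fraction = arcsin(R_E/r)/pi = arcsin(6371.0000/19302.4870)/pi
= arcsin(0.3300611)/pi = 0.1070694
Eclipse duration = 0.1070694 * 444.8155 = 47.6261 min

47.6261 minutes


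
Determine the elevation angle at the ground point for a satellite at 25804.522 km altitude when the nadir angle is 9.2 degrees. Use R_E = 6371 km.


r = R_E + alt = 32175.5220 km
Law of sines in the satellite / Earth-center / ground-point triangle:
  sin(nadir)/R_E = sin(90 + el)/r  =>  cos(el) = (r/R_E)*sin(nadir)
cos(el) = (32175.5220 / 6371.0000) * sin(9.2 deg) = 0.8074495
el = arccos(0.8074495) = 36.1525 deg
(Earth-central angle = 90 - nadir - el = 44.6475 deg)

36.1525 degrees


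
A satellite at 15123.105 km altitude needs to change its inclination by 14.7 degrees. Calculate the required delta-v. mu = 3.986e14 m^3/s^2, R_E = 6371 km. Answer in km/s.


r = 21494.1050 km = 2.1494105e+07 m
V = sqrt(mu/r) = 4306.3464 m/s
di = 14.7 deg = 0.2565634 rad
dV = 2*V*sin(di/2) = 2*4306.3464*sin(0.1282817)
dV = 1101.8231 m/s = 1.1018 km/s

1.1018 km/s


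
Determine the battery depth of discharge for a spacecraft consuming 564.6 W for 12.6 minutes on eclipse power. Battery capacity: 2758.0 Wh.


E_used = P * t / 60 = 564.6 * 12.6 / 60 = 118.5660 Wh
DOD = E_used / E_total * 100 = 118.5660 / 2758.0 * 100
DOD = 4.2990 %

4.2990 %


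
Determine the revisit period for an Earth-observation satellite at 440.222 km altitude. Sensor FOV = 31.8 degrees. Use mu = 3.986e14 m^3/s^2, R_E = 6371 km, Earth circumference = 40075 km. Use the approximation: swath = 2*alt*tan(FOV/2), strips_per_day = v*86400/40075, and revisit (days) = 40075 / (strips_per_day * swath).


swath = 2*440.222*tan(0.2775074) = 250.8011 km
v = sqrt(mu/r) = 7649.9065 m/s = 7.6499 km/s
strips/day = v*86400/40075 = 7.6499*86400/40075 = 16.4929
coverage/day = strips * swath = 16.4929 * 250.8011 = 4136.4305 km
revisit = 40075 / 4136.4305 = 9.6883 days

9.6883 days


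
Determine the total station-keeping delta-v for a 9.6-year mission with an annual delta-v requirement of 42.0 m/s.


dV = rate * years = 42.0 * 9.6
dV = 403.2000 m/s

403.2000 m/s


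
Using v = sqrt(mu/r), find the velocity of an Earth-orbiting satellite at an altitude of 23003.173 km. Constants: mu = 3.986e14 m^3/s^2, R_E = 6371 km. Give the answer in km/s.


r = R_E + alt = 6371.0 + 23003.173 = 29374.1730 km = 2.9374173e+07 m
v = sqrt(mu/r) = sqrt(3.986e14 / 2.9374173e+07) = 3683.7133 m/s = 3.6837 km/s

3.6837 km/s


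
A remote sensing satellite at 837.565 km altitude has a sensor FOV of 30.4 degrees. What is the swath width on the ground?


FOV = 30.4 deg = 0.5305801 rad
swath = 2 * alt * tan(FOV/2) = 2 * 837.565 * tan(0.26529)
swath = 2 * 837.565 * 0.271694
swath = 455.1227 km

455.1227 km


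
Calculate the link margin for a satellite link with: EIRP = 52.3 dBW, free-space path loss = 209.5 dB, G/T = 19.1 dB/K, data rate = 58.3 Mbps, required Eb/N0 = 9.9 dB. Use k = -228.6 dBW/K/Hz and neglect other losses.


C/N0 = EIRP - FSPL + G/T - k = 52.3 - 209.5 + 19.1 - (-228.6)
C/N0 = 90.5000 dB-Hz
R_b = 58.3 Mbps = 5.83e+07 bps -> 10*log10(R_b) = 77.6567 dB-Hz
Eb/N0 = C/N0 - 10*log10(R_b) = 90.5000 - 77.6567 = 12.8433 dB
Margin = Eb/N0 - Eb/N0_req = 12.8433 - 9.9 = 2.9433 dB (link closes)

2.9433 dB


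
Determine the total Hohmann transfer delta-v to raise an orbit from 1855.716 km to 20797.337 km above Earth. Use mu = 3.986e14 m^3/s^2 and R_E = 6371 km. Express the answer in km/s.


r1 = 8226.7160 km = 8.226716e+06 m
r2 = 27168.3370 km = 2.7168337e+07 m
dv1 = sqrt(mu/r1)*(sqrt(2*r2/(r1+r2)) - 1) = 1663.6950 m/s
dv2 = sqrt(mu/r2)*(1 - sqrt(2*r1/(r1+r2))) = 1218.8138 m/s
total dv = |dv1| + |dv2| = 1663.6950 + 1218.8138 = 2882.5087 m/s = 2.8825 km/s

2.8825 km/s


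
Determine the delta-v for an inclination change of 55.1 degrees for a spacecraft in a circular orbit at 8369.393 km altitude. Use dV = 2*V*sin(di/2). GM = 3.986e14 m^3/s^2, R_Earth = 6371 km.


r = 14740.3930 km = 1.4740393e+07 m
V = sqrt(mu/r) = 5200.1290 m/s
di = 55.1 deg = 0.9616764 rad
dV = 2*V*sin(di/2) = 2*5200.1290*sin(0.4808382)
dV = 4810.3533 m/s = 4.8104 km/s

4.8104 km/s


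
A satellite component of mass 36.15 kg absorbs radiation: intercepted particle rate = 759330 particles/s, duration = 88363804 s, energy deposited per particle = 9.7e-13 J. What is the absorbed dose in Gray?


Total energy deposited = rate * time * E_per
  = 759330 * 88363804 * 9.7e-13 = 65.0844 J
Dose = E_total / mass = 65.0844 / 36.15
Dose = 1.8004 Gy

1.8004 Gy


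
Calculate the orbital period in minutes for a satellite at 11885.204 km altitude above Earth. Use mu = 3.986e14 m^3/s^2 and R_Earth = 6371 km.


r = 18256.2040 km = 1.8256204e+07 m
T = 2*pi*sqrt(r^3/mu) = 2*pi*sqrt(6.0845917e+21 / 3.986e14)
T = 24548.6120 s = 409.1435 min

409.1435 minutes


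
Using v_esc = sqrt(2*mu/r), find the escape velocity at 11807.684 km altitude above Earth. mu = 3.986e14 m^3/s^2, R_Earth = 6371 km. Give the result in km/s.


r = 6371.0 + 11807.684 = 18178.6840 km = 1.8178684e+07 m
v_esc = sqrt(2*mu/r) = sqrt(2*3.986e14 / 1.8178684e+07)
v_esc = 6622.2020 m/s = 6.6222 km/s

6.6222 km/s


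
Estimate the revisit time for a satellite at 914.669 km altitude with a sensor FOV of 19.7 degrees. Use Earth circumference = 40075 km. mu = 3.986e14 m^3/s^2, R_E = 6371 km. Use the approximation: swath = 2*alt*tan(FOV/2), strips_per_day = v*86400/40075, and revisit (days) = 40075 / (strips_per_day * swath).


swath = 2*914.669*tan(0.1719149) = 317.6258 km
v = sqrt(mu/r) = 7396.6306 m/s = 7.3966 km/s
strips/day = v*86400/40075 = 7.3966*86400/40075 = 15.9468
coverage/day = strips * swath = 15.9468 * 317.6258 = 5065.1223 km
revisit = 40075 / 5065.1223 = 7.9120 days

7.9120 days


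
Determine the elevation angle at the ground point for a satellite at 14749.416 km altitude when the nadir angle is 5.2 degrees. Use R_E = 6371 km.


r = R_E + alt = 21120.4160 km
Law of sines in the satellite / Earth-center / ground-point triangle:
  sin(nadir)/R_E = sin(90 + el)/r  =>  cos(el) = (r/R_E)*sin(nadir)
cos(el) = (21120.4160 / 6371.0000) * sin(5.2 deg) = 0.3004548
el = arccos(0.3004548) = 72.5151 deg
(Earth-central angle = 90 - nadir - el = 12.2849 deg)

72.5151 degrees


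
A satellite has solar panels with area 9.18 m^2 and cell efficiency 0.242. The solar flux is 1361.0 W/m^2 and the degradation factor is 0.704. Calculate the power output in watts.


P = area * eta * S * degradation
P = 9.18 * 0.242 * 1361.0 * 0.704
P = 2128.5744 W

2128.5744 W


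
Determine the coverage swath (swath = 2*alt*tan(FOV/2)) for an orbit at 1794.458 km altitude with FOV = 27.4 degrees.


FOV = 27.4 deg = 0.4782202 rad
swath = 2 * alt * tan(FOV/2) = 2 * 1794.458 * tan(0.2391101)
swath = 2 * 1794.458 * 0.2437737
swath = 874.8834 km

874.8834 km


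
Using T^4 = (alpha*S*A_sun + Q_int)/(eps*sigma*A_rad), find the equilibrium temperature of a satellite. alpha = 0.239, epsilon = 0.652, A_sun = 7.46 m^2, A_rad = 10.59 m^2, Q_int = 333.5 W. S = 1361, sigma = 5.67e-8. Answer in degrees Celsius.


Numerator = alpha*S*A_sun + Q_int = 0.239*1361*7.46 + 333.5 = 2760.0813 W
Denominator = eps*sigma*A_rad = 0.652*5.67e-8*10.59 = 3.9149536e-07 W/K^4
T^4 = 7.0500998e+09 K^4
T = 289.7669 K = 16.6169 C

16.6169 degrees Celsius


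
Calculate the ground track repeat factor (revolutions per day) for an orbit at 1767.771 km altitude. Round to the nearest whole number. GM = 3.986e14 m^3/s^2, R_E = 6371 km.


r = 8.138771e+06 m
T = 2*pi*sqrt(r^3/mu) = 7307.1743 s = 121.7862 min
revs/day = 1440 / 121.7862 = 11.8240
Rounded: 12 revolutions per day

12 revolutions per day


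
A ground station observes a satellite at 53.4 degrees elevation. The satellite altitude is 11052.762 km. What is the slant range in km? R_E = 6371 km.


h = 11052.762 km, el = 53.4 deg
d = -R_E*sin(el) + sqrt((R_E*sin(el))^2 + 2*R_E*h + h^2)
d = -6371.0000*sin(0.9320058) + sqrt((6371.0000*0.8028175)^2 + 2*6371.0000*11052.762 + 11052.762^2)
d = 11889.9113 km

11889.9113 km


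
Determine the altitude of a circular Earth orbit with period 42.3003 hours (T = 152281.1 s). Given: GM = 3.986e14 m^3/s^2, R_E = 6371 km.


T = 152281.1 s
r = (mu*T^2/(4*pi^2))^(1/3) = (3.986e14 * 152281.1^2 / (4*pi^2))^(1/3)
r = 6.1634402e+07 m = 61634.4024 km
alt = r - R_E = 61634.4024 - 6371 = 55263.4024 km

55263.4024 km


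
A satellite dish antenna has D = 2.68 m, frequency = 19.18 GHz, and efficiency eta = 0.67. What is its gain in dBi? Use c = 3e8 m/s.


lambda = c/f = 3e8 / 1.918e+10 = 0.01564129 m
G = eta*(pi*D/lambda)^2 = 0.67*(pi*2.68/0.01564129)^2
G = 194132.7615 (linear)
G = 10*log10(194132.7615) = 52.8810 dBi

52.8810 dBi


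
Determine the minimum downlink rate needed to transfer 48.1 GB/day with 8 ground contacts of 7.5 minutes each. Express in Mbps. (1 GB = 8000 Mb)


total contact time = 8 * 7.5 * 60 = 3600.0000 s
data = 48.1 GB = 384800.0000 Mb
rate = 384800.0000 / 3600.0000 = 106.8889 Mbps

106.8889 Mbps


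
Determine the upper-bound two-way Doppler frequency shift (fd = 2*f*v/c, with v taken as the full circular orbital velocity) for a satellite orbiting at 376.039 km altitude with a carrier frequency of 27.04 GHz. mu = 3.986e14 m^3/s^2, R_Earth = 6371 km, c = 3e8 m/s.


r = 6.747039e+06 m
v = sqrt(mu/r) = 7686.2063 m/s (worst-case radial velocity)
f = 27.04 GHz = 2.704e+10 Hz
fd = 2*f*v/c = 2*2.704e+10*7686.2063/3.0e+08
fd = 1.3855668e+06 Hz

1.3856e+06 Hz


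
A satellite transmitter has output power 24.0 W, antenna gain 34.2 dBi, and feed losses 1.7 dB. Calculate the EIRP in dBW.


Pt = 24.0 W = 13.8021 dBW
EIRP = Pt_dBW + Gt - losses = 13.8021 + 34.2 - 1.7 = 46.3021 dBW

46.3021 dBW


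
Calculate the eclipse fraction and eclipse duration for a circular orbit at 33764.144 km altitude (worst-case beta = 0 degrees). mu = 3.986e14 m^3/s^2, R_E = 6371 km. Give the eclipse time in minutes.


r = 40135.1440 km
T = 1333.6664 min
Eclipse fraction = arcsin(R_E/r)/pi = arcsin(6371.0000/40135.1440)/pi
= arcsin(0.1587387)/pi = 0.05074274
Eclipse duration = 0.05074274 * 1333.6664 = 67.6739 min

67.6739 minutes


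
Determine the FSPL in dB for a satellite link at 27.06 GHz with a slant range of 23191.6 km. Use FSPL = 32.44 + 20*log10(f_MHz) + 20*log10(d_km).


f = 27.06 GHz = 27060.0000 MHz
d = 23191.6 km
FSPL = 32.44 + 20*log10(27060.0000) + 20*log10(23191.6)
FSPL = 32.44 + 88.6466 + 87.3066
FSPL = 208.3932 dB

208.3932 dB


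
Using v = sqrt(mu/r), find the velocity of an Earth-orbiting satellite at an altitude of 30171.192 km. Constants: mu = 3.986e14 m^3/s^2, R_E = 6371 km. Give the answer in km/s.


r = R_E + alt = 6371.0 + 30171.192 = 36542.1920 km = 3.6542192e+07 m
v = sqrt(mu/r) = sqrt(3.986e14 / 3.6542192e+07) = 3302.7169 m/s = 3.3027 km/s

3.3027 km/s


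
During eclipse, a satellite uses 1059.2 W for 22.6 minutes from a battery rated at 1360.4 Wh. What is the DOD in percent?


E_used = P * t / 60 = 1059.2 * 22.6 / 60 = 398.9653 Wh
DOD = E_used / E_total * 100 = 398.9653 / 1360.4 * 100
DOD = 29.3271 %

29.3271 %


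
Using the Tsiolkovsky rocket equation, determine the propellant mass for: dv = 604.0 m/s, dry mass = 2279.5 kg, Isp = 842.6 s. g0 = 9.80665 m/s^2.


ve = Isp * g0 = 842.6 * 9.80665 = 8263.083290 m/s
mass ratio = exp(dv/ve) = exp(604.0/8263.083290) = 1.07583403
m_prop = m_dry * (mr - 1) = 2279.5 * (1.07583403 - 1)
m_prop = 172.8637 kg

172.8637 kg


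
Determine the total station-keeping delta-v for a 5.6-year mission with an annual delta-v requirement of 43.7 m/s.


dV = rate * years = 43.7 * 5.6
dV = 244.7200 m/s

244.7200 m/s


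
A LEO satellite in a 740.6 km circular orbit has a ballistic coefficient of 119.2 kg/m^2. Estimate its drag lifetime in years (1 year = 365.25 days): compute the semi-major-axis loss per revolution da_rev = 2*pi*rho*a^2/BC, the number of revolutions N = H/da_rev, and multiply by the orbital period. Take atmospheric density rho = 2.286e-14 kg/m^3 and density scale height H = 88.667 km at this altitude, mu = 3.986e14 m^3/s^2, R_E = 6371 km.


a = R_E + alt = 7111.6000 km = 7.1116e+06 m
da_rev = 2*pi*rho*a^2/BC = 2*pi*2.286e-14*(7.1116e+06)^2/119.2 = 0.0609416883 m per revolution
N = H/da_rev = 88667.0000 m / 0.0609416883 m = 1.4549482e+06 revolutions
P = 2*pi*sqrt(a^3/mu) = 5968.4588 s
lifetime = N*P = 1.4549482e+06 * 5968.4588 = 8.6837985e+09 s = 100506.9268 days
years = 100506.9268 / 365.25 = 275.1730 years

275.1730 years


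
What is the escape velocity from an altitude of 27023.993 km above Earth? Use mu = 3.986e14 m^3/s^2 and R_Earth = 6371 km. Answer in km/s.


r = 6371.0 + 27023.993 = 33394.9930 km = 3.3394993e+07 m
v_esc = sqrt(2*mu/r) = sqrt(2*3.986e14 / 3.3394993e+07)
v_esc = 4885.8819 m/s = 4.8859 km/s

4.8859 km/s


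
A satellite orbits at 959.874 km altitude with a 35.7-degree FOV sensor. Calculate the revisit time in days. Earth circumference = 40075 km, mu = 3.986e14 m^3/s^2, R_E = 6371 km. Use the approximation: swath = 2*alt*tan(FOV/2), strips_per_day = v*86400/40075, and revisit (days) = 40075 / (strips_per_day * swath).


swath = 2*959.874*tan(0.3115413) = 618.2122 km
v = sqrt(mu/r) = 7373.7901 m/s = 7.3738 km/s
strips/day = v*86400/40075 = 7.3738*86400/40075 = 15.8976
coverage/day = strips * swath = 15.8976 * 618.2122 = 9828.0764 km
revisit = 40075 / 9828.0764 = 4.0776 days

4.0776 days


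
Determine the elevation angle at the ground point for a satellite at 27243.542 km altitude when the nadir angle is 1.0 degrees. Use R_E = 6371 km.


r = R_E + alt = 33614.5420 km
Law of sines in the satellite / Earth-center / ground-point triangle:
  sin(nadir)/R_E = sin(90 + el)/r  =>  cos(el) = (r/R_E)*sin(nadir)
cos(el) = (33614.5420 / 6371.0000) * sin(1.0 deg) = 0.09208204
el = arccos(0.09208204) = 84.7166 deg
(Earth-central angle = 90 - nadir - el = 4.2834 deg)

84.7166 degrees


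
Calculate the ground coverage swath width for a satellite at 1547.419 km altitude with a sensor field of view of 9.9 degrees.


FOV = 9.9 deg = 0.1727876 rad
swath = 2 * alt * tan(FOV/2) = 2 * 1547.419 * tan(0.0863938)
swath = 2 * 1547.419 * 0.08660939
swath = 268.0420 km

268.0420 km


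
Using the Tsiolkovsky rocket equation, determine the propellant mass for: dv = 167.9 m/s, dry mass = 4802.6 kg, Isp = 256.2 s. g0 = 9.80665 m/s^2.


ve = Isp * g0 = 256.2 * 9.80665 = 2512.463730 m/s
mass ratio = exp(dv/ve) = exp(167.9/2512.463730) = 1.06911033
m_prop = m_dry * (mr - 1) = 4802.6 * (1.06911033 - 1)
m_prop = 331.9093 kg

331.9093 kg


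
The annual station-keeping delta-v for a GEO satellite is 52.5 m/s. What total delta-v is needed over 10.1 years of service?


dV = rate * years = 52.5 * 10.1
dV = 530.2500 m/s

530.2500 m/s


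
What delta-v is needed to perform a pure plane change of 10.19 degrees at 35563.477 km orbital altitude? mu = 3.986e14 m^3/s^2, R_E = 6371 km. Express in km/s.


r = 41934.4770 km = 4.1934477e+07 m
V = sqrt(mu/r) = 3083.0675 m/s
di = 10.19 deg = 0.1778491 rad
dV = 2*V*sin(di/2) = 2*3083.0675*sin(0.08892453)
dV = 547.5983 m/s = 0.5475983 km/s

0.5476 km/s


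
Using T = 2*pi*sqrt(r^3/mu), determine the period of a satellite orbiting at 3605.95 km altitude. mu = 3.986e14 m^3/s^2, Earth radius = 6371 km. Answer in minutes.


r = 9976.9500 km = 9.97695e+06 m
T = 2*pi*sqrt(r^3/mu) = 2*pi*sqrt(9.9310093e+20 / 3.986e14)
T = 9917.6303 s = 165.2938 min

165.2938 minutes


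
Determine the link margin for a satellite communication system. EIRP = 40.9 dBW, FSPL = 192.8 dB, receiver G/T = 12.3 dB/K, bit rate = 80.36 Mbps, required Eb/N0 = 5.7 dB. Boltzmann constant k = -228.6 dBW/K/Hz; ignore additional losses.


C/N0 = EIRP - FSPL + G/T - k = 40.9 - 192.8 + 12.3 - (-228.6)
C/N0 = 89.0000 dB-Hz
R_b = 80.36 Mbps = 8.036e+07 bps -> 10*log10(R_b) = 79.0504 dB-Hz
Eb/N0 = C/N0 - 10*log10(R_b) = 89.0000 - 79.0504 = 9.9496 dB
Margin = Eb/N0 - Eb/N0_req = 9.9496 - 5.7 = 4.2496 dB (link closes)

4.2496 dB


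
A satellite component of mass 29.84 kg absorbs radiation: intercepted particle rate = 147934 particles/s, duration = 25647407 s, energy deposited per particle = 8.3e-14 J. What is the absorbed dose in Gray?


Total energy deposited = rate * time * E_per
  = 147934 * 25647407 * 8.3e-14 = 0.3149123 J
Dose = E_total / mass = 0.3149123 / 29.84
Dose = 0.01055336 Gy

0.0106 Gy


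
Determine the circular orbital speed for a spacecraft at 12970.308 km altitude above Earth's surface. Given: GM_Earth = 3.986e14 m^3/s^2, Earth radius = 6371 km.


r = R_E + alt = 6371.0 + 12970.308 = 19341.3080 km = 1.9341308e+07 m
v = sqrt(mu/r) = sqrt(3.986e14 / 1.9341308e+07) = 4539.6851 m/s = 4.5397 km/s

4.5397 km/s


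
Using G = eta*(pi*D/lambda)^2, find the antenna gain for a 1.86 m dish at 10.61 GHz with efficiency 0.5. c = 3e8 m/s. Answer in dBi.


lambda = c/f = 3e8 / 1.061e+10 = 0.02827521 m
G = eta*(pi*D/lambda)^2 = 0.5*(pi*1.86/0.02827521)^2
G = 21354.2290 (linear)
G = 10*log10(21354.2290) = 43.2948 dBi

43.2948 dBi


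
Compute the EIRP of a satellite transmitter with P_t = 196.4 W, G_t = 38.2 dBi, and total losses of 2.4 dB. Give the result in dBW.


Pt = 196.4 W = 22.9314 dBW
EIRP = Pt_dBW + Gt - losses = 22.9314 + 38.2 - 2.4 = 58.7314 dBW

58.7314 dBW


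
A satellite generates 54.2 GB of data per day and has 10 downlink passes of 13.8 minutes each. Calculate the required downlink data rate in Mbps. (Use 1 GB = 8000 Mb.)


total contact time = 10 * 13.8 * 60 = 8280.0000 s
data = 54.2 GB = 433600.0000 Mb
rate = 433600.0000 / 8280.0000 = 52.3671 Mbps

52.3671 Mbps


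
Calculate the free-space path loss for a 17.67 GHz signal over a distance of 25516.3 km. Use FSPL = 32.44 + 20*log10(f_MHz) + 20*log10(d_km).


f = 17.67 GHz = 17670.0000 MHz
d = 25516.3 km
FSPL = 32.44 + 20*log10(17670.0000) + 20*log10(25516.3)
FSPL = 32.44 + 84.9447 + 88.1364
FSPL = 205.5211 dB

205.5211 dB


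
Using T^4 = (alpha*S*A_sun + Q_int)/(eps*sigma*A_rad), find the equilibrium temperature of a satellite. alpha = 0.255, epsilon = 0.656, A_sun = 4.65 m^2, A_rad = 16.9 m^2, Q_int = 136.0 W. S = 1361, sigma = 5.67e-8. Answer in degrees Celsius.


Numerator = alpha*S*A_sun + Q_int = 0.255*1361*4.65 + 136.0 = 1749.8058 W
Denominator = eps*sigma*A_rad = 0.656*5.67e-8*16.9 = 6.2859888e-07 W/K^4
T^4 = 2.7836603e+09 K^4
T = 229.6963 K = -43.4537 C

-43.4537 degrees Celsius


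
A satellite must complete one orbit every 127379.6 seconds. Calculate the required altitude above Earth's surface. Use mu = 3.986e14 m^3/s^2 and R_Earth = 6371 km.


T = 127379.6 s
r = (mu*T^2/(4*pi^2))^(1/3) = (3.986e14 * 127379.6^2 / (4*pi^2))^(1/3)
r = 5.471744e+07 m = 54717.4403 km
alt = r - R_E = 54717.4403 - 6371 = 48346.4403 km

48346.4403 km


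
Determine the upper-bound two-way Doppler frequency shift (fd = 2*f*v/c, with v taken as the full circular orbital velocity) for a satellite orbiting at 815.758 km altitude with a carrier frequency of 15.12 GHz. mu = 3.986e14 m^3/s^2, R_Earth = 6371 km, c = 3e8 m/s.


r = 7.186758e+06 m
v = sqrt(mu/r) = 7447.3564 m/s (worst-case radial velocity)
f = 15.12 GHz = 1.512e+10 Hz
fd = 2*f*v/c = 2*1.512e+10*7447.3564/3.0e+08
fd = 750693.5229 Hz

750693.5229 Hz


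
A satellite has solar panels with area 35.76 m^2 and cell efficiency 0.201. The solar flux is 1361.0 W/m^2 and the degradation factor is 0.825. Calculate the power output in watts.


P = area * eta * S * degradation
P = 35.76 * 0.201 * 1361.0 * 0.825
P = 8070.5966 W

8070.5966 W


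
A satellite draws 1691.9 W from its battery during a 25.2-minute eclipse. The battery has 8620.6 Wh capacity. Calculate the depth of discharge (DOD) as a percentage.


E_used = P * t / 60 = 1691.9 * 25.2 / 60 = 710.5980 Wh
DOD = E_used / E_total * 100 = 710.5980 / 8620.6 * 100
DOD = 8.2430 %

8.2430 %


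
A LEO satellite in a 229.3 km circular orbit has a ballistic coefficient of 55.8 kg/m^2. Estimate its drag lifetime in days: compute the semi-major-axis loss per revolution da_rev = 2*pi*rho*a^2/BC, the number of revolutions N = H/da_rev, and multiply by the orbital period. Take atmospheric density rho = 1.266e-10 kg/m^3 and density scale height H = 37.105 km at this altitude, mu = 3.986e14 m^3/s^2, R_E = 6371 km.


a = R_E + alt = 6600.3000 km = 6.6003e+06 m
da_rev = 2*pi*rho*a^2/BC = 2*pi*1.266e-10*(6.6003e+06)^2/55.8 = 621.021630 m per revolution
N = H/da_rev = 37105.0000 m / 621.021630 m = 59.7483 revolutions
P = 2*pi*sqrt(a^3/mu) = 5336.5027 s
lifetime = N*P = 59.7483 * 5336.5027 = 318847.0800 s = 3.6904 days

3.6904 days


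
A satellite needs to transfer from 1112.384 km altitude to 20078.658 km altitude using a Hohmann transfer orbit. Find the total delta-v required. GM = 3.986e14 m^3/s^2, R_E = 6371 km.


r1 = 7483.3840 km = 7.483384e+06 m
r2 = 26449.6580 km = 2.6449658e+07 m
dv1 = sqrt(mu/r1)*(sqrt(2*r2/(r1+r2)) - 1) = 1814.1452 m/s
dv2 = sqrt(mu/r2)*(1 - sqrt(2*r1/(r1+r2))) = 1303.8595 m/s
total dv = |dv1| + |dv2| = 1814.1452 + 1303.8595 = 3118.0046 m/s = 3.1180 km/s

3.1180 km/s


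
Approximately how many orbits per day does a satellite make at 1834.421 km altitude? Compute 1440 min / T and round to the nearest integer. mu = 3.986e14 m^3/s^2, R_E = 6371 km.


r = 8.205421e+06 m
T = 2*pi*sqrt(r^3/mu) = 7397.1176 s = 123.2853 min
revs/day = 1440 / 123.2853 = 11.6802
Rounded: 12 revolutions per day

12 revolutions per day


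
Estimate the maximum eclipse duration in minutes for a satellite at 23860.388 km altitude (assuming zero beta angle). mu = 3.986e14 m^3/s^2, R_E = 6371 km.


r = 30231.3880 km
T = 871.8607 min
Eclipse fraction = arcsin(R_E/r)/pi = arcsin(6371.0000/30231.3880)/pi
= arcsin(0.2107412)/pi = 0.06758774
Eclipse duration = 0.06758774 * 871.8607 = 58.9271 min

58.9271 minutes


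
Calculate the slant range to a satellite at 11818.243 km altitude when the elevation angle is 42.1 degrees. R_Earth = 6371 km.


h = 11818.243 km, el = 42.1 deg
d = -R_E*sin(el) + sqrt((R_E*sin(el))^2 + 2*R_E*h + h^2)
d = -6371.0000*sin(0.7347836) + sqrt((6371.0000*0.6704266)^2 + 2*6371.0000*11818.243 + 11818.243^2)
d = 13292.9604 km

13292.9604 km


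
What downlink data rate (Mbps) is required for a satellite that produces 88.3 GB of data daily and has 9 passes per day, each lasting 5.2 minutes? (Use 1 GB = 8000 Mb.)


total contact time = 9 * 5.2 * 60 = 2808.0000 s
data = 88.3 GB = 706400.0000 Mb
rate = 706400.0000 / 2808.0000 = 251.5670 Mbps

251.5670 Mbps


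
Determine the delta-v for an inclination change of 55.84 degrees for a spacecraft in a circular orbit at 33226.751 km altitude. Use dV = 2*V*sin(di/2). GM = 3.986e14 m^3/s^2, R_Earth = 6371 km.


r = 39597.7510 km = 3.9597751e+07 m
V = sqrt(mu/r) = 3172.7320 m/s
di = 55.84 deg = 0.9745919 rad
dV = 2*V*sin(di/2) = 2*3172.7320*sin(0.4872959)
dV = 2971.1891 m/s = 2.9712 km/s

2.9712 km/s


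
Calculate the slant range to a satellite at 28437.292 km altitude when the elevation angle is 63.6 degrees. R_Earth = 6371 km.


h = 28437.292 km, el = 63.6 deg
d = -R_E*sin(el) + sqrt((R_E*sin(el))^2 + 2*R_E*h + h^2)
d = -6371.0000*sin(1.1100) + sqrt((6371.0000*0.8957118)^2 + 2*6371.0000*28437.292 + 28437.292^2)
d = 28986.2525 km

28986.2525 km


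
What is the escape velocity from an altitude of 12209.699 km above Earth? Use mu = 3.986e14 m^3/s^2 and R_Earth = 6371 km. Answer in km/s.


r = 6371.0 + 12209.699 = 18580.6990 km = 1.8580699e+07 m
v_esc = sqrt(2*mu/r) = sqrt(2*3.986e14 / 1.8580699e+07)
v_esc = 6550.1707 m/s = 6.5502 km/s

6.5502 km/s


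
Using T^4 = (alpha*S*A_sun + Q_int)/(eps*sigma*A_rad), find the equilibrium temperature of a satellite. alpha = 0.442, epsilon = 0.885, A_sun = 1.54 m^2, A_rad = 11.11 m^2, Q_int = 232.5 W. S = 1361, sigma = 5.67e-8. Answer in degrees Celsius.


Numerator = alpha*S*A_sun + Q_int = 0.442*1361*1.54 + 232.5 = 1158.9055 W
Denominator = eps*sigma*A_rad = 0.885*5.67e-8*11.11 = 5.5749424e-07 W/K^4
T^4 = 2.0787757e+09 K^4
T = 213.5266 K = -59.6234 C

-59.6234 degrees Celsius


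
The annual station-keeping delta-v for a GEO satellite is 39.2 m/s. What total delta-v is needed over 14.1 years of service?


dV = rate * years = 39.2 * 14.1
dV = 552.7200 m/s

552.7200 m/s


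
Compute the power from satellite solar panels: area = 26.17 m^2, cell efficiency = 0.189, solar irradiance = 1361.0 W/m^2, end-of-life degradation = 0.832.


P = area * eta * S * degradation
P = 26.17 * 0.189 * 1361.0 * 0.832
P = 5600.7602 W

5600.7602 W


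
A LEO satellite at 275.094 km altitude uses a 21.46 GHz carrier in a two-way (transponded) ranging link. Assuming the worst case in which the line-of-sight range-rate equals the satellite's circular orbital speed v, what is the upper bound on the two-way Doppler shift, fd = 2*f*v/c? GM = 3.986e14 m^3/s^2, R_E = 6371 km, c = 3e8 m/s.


r = 6.646094e+06 m
v = sqrt(mu/r) = 7744.3578 m/s (worst-case radial velocity)
f = 21.46 GHz = 2.146e+10 Hz
fd = 2*f*v/c = 2*2.146e+10*7744.3578/3.0e+08
fd = 1.1079594e+06 Hz

1.1080e+06 Hz


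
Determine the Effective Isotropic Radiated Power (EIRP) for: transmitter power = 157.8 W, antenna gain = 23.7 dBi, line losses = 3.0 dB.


Pt = 157.8 W = 21.9811 dBW
EIRP = Pt_dBW + Gt - losses = 21.9811 + 23.7 - 3.0 = 42.6811 dBW

42.6811 dBW


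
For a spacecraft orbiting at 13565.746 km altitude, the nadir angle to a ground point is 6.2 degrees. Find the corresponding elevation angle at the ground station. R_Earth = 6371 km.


r = R_E + alt = 19936.7460 km
Law of sines in the satellite / Earth-center / ground-point triangle:
  sin(nadir)/R_E = sin(90 + el)/r  =>  cos(el) = (r/R_E)*sin(nadir)
cos(el) = (19936.7460 / 6371.0000) * sin(6.2 deg) = 0.337962
el = arccos(0.337962) = 70.2472 deg
(Earth-central angle = 90 - nadir - el = 13.5528 deg)

70.2472 degrees


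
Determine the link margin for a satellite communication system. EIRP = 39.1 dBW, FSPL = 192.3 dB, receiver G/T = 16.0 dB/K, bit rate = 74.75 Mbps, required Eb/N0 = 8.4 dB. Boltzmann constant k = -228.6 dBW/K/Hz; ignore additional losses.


C/N0 = EIRP - FSPL + G/T - k = 39.1 - 192.3 + 16.0 - (-228.6)
C/N0 = 91.4000 dB-Hz
R_b = 74.75 Mbps = 7.475e+07 bps -> 10*log10(R_b) = 78.7361 dB-Hz
Eb/N0 = C/N0 - 10*log10(R_b) = 91.4000 - 78.7361 = 12.6639 dB
Margin = Eb/N0 - Eb/N0_req = 12.6639 - 8.4 = 4.2639 dB (link closes)

4.2639 dB


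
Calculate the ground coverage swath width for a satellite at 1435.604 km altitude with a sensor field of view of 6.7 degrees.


FOV = 6.7 deg = 0.1169371 rad
swath = 2 * alt * tan(FOV/2) = 2 * 1435.604 * tan(0.05846853)
swath = 2 * 1435.604 * 0.05853525
swath = 168.0669 km

168.0669 km


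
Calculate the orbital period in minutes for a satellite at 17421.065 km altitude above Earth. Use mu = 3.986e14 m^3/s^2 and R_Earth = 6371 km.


r = 23792.0650 km = 2.3792065e+07 m
T = 2*pi*sqrt(r^3/mu) = 2*pi*sqrt(1.3467792e+22 / 3.986e14)
T = 36522.4100 s = 608.7068 min

608.7068 minutes


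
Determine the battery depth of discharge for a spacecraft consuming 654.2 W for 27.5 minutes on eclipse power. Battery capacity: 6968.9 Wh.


E_used = P * t / 60 = 654.2 * 27.5 / 60 = 299.8417 Wh
DOD = E_used / E_total * 100 = 299.8417 / 6968.9 * 100
DOD = 4.3026 %

4.3026 %


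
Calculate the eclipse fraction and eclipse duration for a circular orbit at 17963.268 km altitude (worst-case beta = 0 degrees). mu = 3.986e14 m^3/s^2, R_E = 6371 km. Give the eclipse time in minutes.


r = 24334.2680 km
T = 629.6329 min
Eclipse fraction = arcsin(R_E/r)/pi = arcsin(6371.0000/24334.2680)/pi
= arcsin(0.2618119)/pi = 0.08431999
Eclipse duration = 0.08431999 * 629.6329 = 53.0906 min

53.0906 minutes


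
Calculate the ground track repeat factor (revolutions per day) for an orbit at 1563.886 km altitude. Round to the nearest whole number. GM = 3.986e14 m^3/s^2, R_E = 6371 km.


r = 7.934886e+06 m
T = 2*pi*sqrt(r^3/mu) = 7034.3222 s = 117.2387 min
revs/day = 1440 / 117.2387 = 12.2826
Rounded: 12 revolutions per day

12 revolutions per day


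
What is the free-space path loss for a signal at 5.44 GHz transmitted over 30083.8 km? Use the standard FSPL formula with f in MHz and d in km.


f = 5.44 GHz = 5440.0000 MHz
d = 30083.8 km
FSPL = 32.44 + 20*log10(5440.0000) + 20*log10(30083.8)
FSPL = 32.44 + 74.7120 + 89.5667
FSPL = 196.7186 dB

196.7186 dB


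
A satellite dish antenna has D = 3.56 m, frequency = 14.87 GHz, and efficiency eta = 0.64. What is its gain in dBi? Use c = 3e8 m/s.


lambda = c/f = 3e8 / 1.487e+10 = 0.02017485 m
G = eta*(pi*D/lambda)^2 = 0.64*(pi*3.56/0.02017485)^2
G = 196679.5215 (linear)
G = 10*log10(196679.5215) = 52.9376 dBi

52.9376 dBi


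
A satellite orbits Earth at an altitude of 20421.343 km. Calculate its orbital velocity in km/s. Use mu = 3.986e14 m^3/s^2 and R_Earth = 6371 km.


r = R_E + alt = 6371.0 + 20421.343 = 26792.3430 km = 2.6792343e+07 m
v = sqrt(mu/r) = sqrt(3.986e14 / 2.6792343e+07) = 3857.1213 m/s = 3.8571 km/s

3.8571 km/s


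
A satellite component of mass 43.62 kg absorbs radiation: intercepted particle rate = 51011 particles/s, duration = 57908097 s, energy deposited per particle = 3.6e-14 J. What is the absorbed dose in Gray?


Total energy deposited = rate * time * E_per
  = 51011 * 57908097 * 3.6e-14 = 0.1063422 J
Dose = E_total / mass = 0.1063422 / 43.62
Dose = 0.002437923 Gy

0.0024 Gy


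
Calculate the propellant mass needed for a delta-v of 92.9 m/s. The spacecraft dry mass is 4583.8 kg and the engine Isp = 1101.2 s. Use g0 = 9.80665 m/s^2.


ve = Isp * g0 = 1101.2 * 9.80665 = 10799.082980 m/s
mass ratio = exp(dv/ve) = exp(92.9/10799.082980) = 1.00863969
m_prop = m_dry * (mr - 1) = 4583.8 * (1.00863969 - 1)
m_prop = 39.6026 kg

39.6026 kg


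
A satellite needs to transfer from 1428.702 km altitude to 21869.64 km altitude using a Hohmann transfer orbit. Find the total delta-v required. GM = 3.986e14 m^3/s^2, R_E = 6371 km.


r1 = 7799.7020 km = 7.799702e+06 m
r2 = 28240.6400 km = 2.824064e+07 m
dv1 = sqrt(mu/r1)*(sqrt(2*r2/(r1+r2)) - 1) = 1800.5245 m/s
dv2 = sqrt(mu/r2)*(1 - sqrt(2*r1/(r1+r2))) = 1285.2426 m/s
total dv = |dv1| + |dv2| = 1800.5245 + 1285.2426 = 3085.7671 m/s = 3.0858 km/s

3.0858 km/s


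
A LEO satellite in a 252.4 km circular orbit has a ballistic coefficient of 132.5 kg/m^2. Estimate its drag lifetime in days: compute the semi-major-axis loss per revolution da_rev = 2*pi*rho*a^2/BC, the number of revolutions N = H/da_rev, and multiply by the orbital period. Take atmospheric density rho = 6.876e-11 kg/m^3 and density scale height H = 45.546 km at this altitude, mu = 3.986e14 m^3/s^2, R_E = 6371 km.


a = R_E + alt = 6623.4000 km = 6.6234e+06 m
da_rev = 2*pi*rho*a^2/BC = 2*pi*6.876e-11*(6.6234e+06)^2/132.5 = 143.041424 m per revolution
N = H/da_rev = 45546.0000 m / 143.041424 m = 318.4113 revolutions
P = 2*pi*sqrt(a^3/mu) = 5364.5426 s
lifetime = N*P = 318.4113 * 5364.5426 = 1.7081308e+06 s = 19.7700 days

19.7700 days


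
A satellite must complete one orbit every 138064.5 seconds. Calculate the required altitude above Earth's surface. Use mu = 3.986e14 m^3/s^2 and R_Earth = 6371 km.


T = 138064.5 s
r = (mu*T^2/(4*pi^2))^(1/3) = (3.986e14 * 138064.5^2 / (4*pi^2))^(1/3)
r = 5.7736068e+07 m = 57736.0678 km
alt = r - R_E = 57736.0678 - 6371 = 51365.0678 km

51365.0678 km


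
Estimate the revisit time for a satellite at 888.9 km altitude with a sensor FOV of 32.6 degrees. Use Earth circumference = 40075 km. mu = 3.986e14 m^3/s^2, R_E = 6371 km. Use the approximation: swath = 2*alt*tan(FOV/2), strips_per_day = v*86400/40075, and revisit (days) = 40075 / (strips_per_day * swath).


swath = 2*888.9*tan(0.2844887) = 519.8651 km
v = sqrt(mu/r) = 7409.7461 m/s = 7.4097 km/s
strips/day = v*86400/40075 = 7.4097*86400/40075 = 15.9751
coverage/day = strips * swath = 15.9751 * 519.8651 = 8304.8961 km
revisit = 40075 / 8304.8961 = 4.8255 days

4.8255 days


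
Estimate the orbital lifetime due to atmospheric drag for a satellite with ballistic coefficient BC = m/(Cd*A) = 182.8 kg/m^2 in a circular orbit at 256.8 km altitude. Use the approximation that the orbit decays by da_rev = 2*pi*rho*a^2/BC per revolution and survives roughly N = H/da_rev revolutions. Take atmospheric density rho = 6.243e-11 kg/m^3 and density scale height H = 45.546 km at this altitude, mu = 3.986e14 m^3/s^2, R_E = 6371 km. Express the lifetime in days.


a = R_E + alt = 6627.8000 km = 6.6278e+06 m
da_rev = 2*pi*rho*a^2/BC = 2*pi*6.243e-11*(6.6278e+06)^2/182.8 = 94.261816 m per revolution
N = H/da_rev = 45546.0000 m / 94.261816 m = 483.1861 revolutions
P = 2*pi*sqrt(a^3/mu) = 5369.8891 s
lifetime = N*P = 483.1861 * 5369.8891 = 2.5946558e+06 s = 30.0307 days

30.0307 days


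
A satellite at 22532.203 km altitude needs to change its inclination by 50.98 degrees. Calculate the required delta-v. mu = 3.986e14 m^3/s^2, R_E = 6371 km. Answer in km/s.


r = 28903.2030 km = 2.8903203e+07 m
V = sqrt(mu/r) = 3713.6046 m/s
di = 50.98 deg = 0.8897689 rad
dV = 2*V*sin(di/2) = 2*3713.6046*sin(0.4448844)
dV = 3196.3259 m/s = 3.1963 km/s

3.1963 km/s


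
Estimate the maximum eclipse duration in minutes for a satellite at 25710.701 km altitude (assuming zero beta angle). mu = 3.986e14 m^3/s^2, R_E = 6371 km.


r = 32081.7010 km
T = 953.1166 min
Eclipse fraction = arcsin(R_E/r)/pi = arcsin(6371.0000/32081.7010)/pi
= arcsin(0.1985867)/pi = 0.06363515
Eclipse duration = 0.06363515 * 953.1166 = 60.6517 min

60.6517 minutes


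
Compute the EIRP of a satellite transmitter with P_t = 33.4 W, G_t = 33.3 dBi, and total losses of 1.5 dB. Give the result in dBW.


Pt = 33.4 W = 15.2375 dBW
EIRP = Pt_dBW + Gt - losses = 15.2375 + 33.3 - 1.5 = 47.0375 dBW

47.0375 dBW


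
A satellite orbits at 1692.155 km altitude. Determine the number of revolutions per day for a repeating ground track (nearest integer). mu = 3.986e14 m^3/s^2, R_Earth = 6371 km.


r = 8.063155e+06 m
T = 2*pi*sqrt(r^3/mu) = 7205.5765 s = 120.0929 min
revs/day = 1440 / 120.0929 = 11.9907
Rounded: 12 revolutions per day

12 revolutions per day


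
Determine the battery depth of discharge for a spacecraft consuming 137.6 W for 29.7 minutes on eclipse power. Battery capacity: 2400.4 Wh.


E_used = P * t / 60 = 137.6 * 29.7 / 60 = 68.1120 Wh
DOD = E_used / E_total * 100 = 68.1120 / 2400.4 * 100
DOD = 2.8375 %

2.8375 %


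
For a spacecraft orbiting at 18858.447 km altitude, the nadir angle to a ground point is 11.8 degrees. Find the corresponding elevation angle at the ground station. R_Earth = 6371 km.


r = R_E + alt = 25229.4470 km
Law of sines in the satellite / Earth-center / ground-point triangle:
  sin(nadir)/R_E = sin(90 + el)/r  =>  cos(el) = (r/R_E)*sin(nadir)
cos(el) = (25229.4470 / 6371.0000) * sin(11.8 deg) = 0.8098136
el = arccos(0.8098136) = 35.9223 deg
(Earth-central angle = 90 - nadir - el = 42.2777 deg)

35.9223 degrees


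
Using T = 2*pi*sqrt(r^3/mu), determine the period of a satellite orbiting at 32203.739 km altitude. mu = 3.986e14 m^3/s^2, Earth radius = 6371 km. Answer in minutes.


r = 38574.7390 km = 3.8574739e+07 m
T = 2*pi*sqrt(r^3/mu) = 2*pi*sqrt(5.7399616e+22 / 3.986e14)
T = 75399.0225 s = 1256.6504 min

1256.6504 minutes


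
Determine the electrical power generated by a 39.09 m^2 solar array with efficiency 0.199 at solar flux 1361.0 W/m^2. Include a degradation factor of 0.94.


P = area * eta * S * degradation
P = 39.09 * 0.199 * 1361.0 * 0.94
P = 9951.8707 W

9951.8707 W


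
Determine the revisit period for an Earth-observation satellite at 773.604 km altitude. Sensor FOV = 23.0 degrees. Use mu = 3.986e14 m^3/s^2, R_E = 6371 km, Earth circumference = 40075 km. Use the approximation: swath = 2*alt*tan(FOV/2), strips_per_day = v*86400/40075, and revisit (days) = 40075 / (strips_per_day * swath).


swath = 2*773.604*tan(0.2007129) = 314.7830 km
v = sqrt(mu/r) = 7469.2942 m/s = 7.4693 km/s
strips/day = v*86400/40075 = 7.4693*86400/40075 = 16.1035
coverage/day = strips * swath = 16.1035 * 314.7830 = 5069.1026 km
revisit = 40075 / 5069.1026 = 7.9057 days

7.9057 days


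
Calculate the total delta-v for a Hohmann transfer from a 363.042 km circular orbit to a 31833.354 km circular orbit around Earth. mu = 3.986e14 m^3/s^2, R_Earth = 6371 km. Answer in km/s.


r1 = 6734.0420 km = 6.734042e+06 m
r2 = 38204.3540 km = 3.8204354e+07 m
dv1 = sqrt(mu/r1)*(sqrt(2*r2/(r1+r2)) - 1) = 2338.5152 m/s
dv2 = sqrt(mu/r2)*(1 - sqrt(2*r1/(r1+r2))) = 1461.7705 m/s
total dv = |dv1| + |dv2| = 2338.5152 + 1461.7705 = 3800.2857 m/s = 3.8003 km/s

3.8003 km/s


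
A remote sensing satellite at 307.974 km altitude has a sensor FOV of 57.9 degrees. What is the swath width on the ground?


FOV = 57.9 deg = 1.0105 rad
swath = 2 * alt * tan(FOV/2) = 2 * 307.974 * tan(0.5052728)
swath = 2 * 307.974 * 0.5531688
swath = 340.7232 km

340.7232 km


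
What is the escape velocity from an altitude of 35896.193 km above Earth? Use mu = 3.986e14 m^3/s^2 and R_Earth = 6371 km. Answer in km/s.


r = 6371.0 + 35896.193 = 42267.1930 km = 4.2267193e+07 m
v_esc = sqrt(2*mu/r) = sqrt(2*3.986e14 / 4.2267193e+07)
v_esc = 4342.9211 m/s = 4.3429 km/s

4.3429 km/s
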